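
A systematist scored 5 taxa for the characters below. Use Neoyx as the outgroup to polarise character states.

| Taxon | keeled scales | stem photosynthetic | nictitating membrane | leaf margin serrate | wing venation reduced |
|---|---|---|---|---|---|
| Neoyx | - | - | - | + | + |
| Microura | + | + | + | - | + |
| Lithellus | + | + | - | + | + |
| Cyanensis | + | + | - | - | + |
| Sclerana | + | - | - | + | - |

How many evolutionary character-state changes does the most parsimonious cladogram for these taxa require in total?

5

Character polarity is set by the outgroup: the derived state is whichever differs from the outgroup's state, so for leaf margin serrate, wing venation reduced the derived state is '-', and for the remaining characters it is '+'.
All ingroup taxa share the derived state '+' for keeled scales; it defines the ingroup but does not resolve relationships within it.
stem photosynthetic (derived state '+') is shared by Cyanensis, Lithellus, and Microura — a synapomorphy uniting that clade.
nictitating membrane (derived state '+') is unique to Microura (autapomorphy; uninformative for grouping).
Only Cyanensis and Microura show the derived state '-' for leaf margin serrate, supporting them as a clade.
wing venation reduced: derived state '-' in Sclerana only — an autapomorphy, so it tells us nothing about relationships among taxa.
Most parsimonious ingroup topology: (((Microura,Cyanensis),Lithellus),Sclerana).
Changes per character on this tree: keeled scales: 1; stem photosynthetic: 1; nictitating membrane: 1; leaf margin serrate: 1; wing venation reduced: 1.
Total = 5.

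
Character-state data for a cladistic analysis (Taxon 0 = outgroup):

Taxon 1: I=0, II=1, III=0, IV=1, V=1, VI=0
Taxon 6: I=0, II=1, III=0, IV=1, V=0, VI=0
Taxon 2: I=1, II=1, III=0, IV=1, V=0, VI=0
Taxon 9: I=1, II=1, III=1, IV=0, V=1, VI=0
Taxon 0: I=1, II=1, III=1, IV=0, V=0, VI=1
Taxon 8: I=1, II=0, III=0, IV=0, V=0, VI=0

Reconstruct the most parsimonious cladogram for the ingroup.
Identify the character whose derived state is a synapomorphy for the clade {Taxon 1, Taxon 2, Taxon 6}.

Character polarity is set by the outgroup: the derived state is whichever differs from the outgroup's state, so for I, II, III, VI the derived state is '0', and for the remaining characters it is '1'.
Only Taxon 1 and Taxon 6 show the derived state '0' for I, supporting them as a clade.
II: derived state '0' in Taxon 8 only — an autapomorphy, so it tells us nothing about relationships among taxa.
III (derived state '0') is shared by Taxon 1, Taxon 2, Taxon 6, and Taxon 8 — a synapomorphy uniting that clade.
IV (derived state '1') is shared by Taxon 1, Taxon 2, and Taxon 6 — a synapomorphy uniting that clade.
V (state '1') occurs in Taxon 1 and Taxon 9 but conflicts with the nesting implied by the other characters — most parsimoniously interpreted as homoplasy.
All ingroup taxa share the derived state '0' for VI; it defines the ingroup but does not resolve relationships within it.
Most parsimonious ingroup topology: (Taxon 9,(Taxon 8,((Taxon 6,Taxon 1),Taxon 2))).
The clade {Taxon 1, Taxon 2, Taxon 6} is supported by IV: its derived state '1' occurs in exactly those taxa and in no other taxon (including the outgroup).

IV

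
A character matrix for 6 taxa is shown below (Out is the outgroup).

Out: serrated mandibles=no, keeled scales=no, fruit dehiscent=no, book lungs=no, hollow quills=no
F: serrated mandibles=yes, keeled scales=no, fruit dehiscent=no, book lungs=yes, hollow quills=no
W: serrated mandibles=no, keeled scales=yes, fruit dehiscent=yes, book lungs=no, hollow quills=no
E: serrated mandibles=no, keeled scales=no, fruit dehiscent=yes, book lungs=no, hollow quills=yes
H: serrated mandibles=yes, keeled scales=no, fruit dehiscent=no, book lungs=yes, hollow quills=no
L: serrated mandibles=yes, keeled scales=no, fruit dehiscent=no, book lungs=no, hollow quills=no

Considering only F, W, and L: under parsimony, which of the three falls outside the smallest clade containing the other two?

W

The outgroup has state 'no' for every character, so 'yes' is the derived state throughout.
serrated mandibles: derived state 'yes' in F, H, and L only — synapomorphy for {F, H, L}.
keeled scales: derived state 'yes' in W only — an autapomorphy, so it tells us nothing about relationships among taxa.
fruit dehiscent: derived state 'yes' in E and W only — synapomorphy for {E, W}.
book lungs (derived state 'yes') is shared by F and H — a synapomorphy uniting that clade.
hollow quills (derived state 'yes') is unique to E (autapomorphy; uninformative for grouping).
Most parsimonious ingroup topology: (((F,H),L),(W,E)).
F and L share a more recent common ancestor with each other than either does with W, so W is the least closely related of the three.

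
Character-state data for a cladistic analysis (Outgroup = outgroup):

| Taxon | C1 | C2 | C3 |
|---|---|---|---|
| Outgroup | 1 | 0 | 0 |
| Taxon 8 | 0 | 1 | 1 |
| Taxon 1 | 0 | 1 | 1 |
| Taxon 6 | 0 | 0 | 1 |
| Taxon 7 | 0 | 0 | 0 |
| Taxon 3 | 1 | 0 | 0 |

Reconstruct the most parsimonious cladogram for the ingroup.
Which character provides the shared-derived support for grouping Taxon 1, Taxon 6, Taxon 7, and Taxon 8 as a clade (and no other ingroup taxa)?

C1

Character polarity is set by the outgroup: the derived state is whichever differs from the outgroup's state, so for C1 the derived state is '0', and for the remaining characters it is '1'.
C1 (derived state '0') is shared by Taxon 1, Taxon 6, Taxon 7, and Taxon 8 — a synapomorphy uniting that clade.
Only Taxon 1 and Taxon 8 show the derived state '1' for C2, supporting them as a clade.
C3 (derived state '1') is shared by Taxon 1, Taxon 6, and Taxon 8 — a synapomorphy uniting that clade.
Most parsimonious ingroup topology: ((((Taxon 8,Taxon 1),Taxon 6),Taxon 7),Taxon 3).
The clade {Taxon 1, Taxon 6, Taxon 7, Taxon 8} is supported by C1: its derived state '0' occurs in exactly those taxa and in no other taxon (including the outgroup).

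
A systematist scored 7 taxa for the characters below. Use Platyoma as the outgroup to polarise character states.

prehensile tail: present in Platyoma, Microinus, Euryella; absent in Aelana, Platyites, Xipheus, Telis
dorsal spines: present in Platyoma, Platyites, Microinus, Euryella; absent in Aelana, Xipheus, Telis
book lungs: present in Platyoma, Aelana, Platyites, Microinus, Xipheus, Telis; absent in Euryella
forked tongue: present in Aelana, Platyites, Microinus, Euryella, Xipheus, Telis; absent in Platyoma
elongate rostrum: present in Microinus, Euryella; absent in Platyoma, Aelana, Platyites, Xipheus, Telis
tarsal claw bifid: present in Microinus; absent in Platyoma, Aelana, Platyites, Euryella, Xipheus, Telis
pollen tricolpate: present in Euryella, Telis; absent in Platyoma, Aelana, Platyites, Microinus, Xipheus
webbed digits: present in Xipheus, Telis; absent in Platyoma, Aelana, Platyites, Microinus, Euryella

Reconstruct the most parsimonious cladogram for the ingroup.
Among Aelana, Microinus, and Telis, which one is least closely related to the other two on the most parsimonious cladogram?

Character polarity is set by the outgroup: the derived state is whichever differs from the outgroup's state, so for prehensile tail, dorsal spines, book lungs the derived state is 'absent', and for the remaining characters it is 'present'.
prehensile tail (derived state 'absent') is shared by Aelana, Platyites, Telis, and Xipheus — a synapomorphy uniting that clade.
dorsal spines (derived state 'absent') is shared by Aelana, Telis, and Xipheus — a synapomorphy uniting that clade.
book lungs: derived state 'absent' in Euryella only — an autapomorphy, so it tells us nothing about relationships among taxa.
All ingroup taxa share the derived state 'present' for forked tongue; it defines the ingroup but does not resolve relationships within it.
elongate rostrum (derived state 'present') is shared by Euryella and Microinus — a synapomorphy uniting that clade.
tarsal claw bifid: derived state 'present' in Microinus only — an autapomorphy, so it tells us nothing about relationships among taxa.
pollen tricolpate groups Euryella and Telis, which is incompatible with the clades supported by the remaining characters; treating it as convergent (homoplasy) costs fewer steps than any alternative tree.
Only Telis and Xipheus show the derived state 'present' for webbed digits, supporting them as a clade.
Most parsimonious ingroup topology: (((Aelana,(Xipheus,Telis)),Platyites),(Microinus,Euryella)).
Telis and Aelana share a more recent common ancestor with each other than either does with Microinus, so Microinus is the least closely related of the three.

Microinus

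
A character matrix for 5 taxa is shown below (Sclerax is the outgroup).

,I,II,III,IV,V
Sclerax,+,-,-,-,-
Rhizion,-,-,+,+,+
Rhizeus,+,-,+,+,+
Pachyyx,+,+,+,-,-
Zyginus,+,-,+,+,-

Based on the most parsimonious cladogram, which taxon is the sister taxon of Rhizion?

Rhizeus

Character polarity is set by the outgroup: the derived state is whichever differs from the outgroup's state, so for I the derived state is '-', and for the remaining characters it is '+'.
I (derived state '-') is unique to Rhizion (autapomorphy; uninformative for grouping).
II (derived state '+') is unique to Pachyyx (autapomorphy; uninformative for grouping).
III (derived state '+') is shared by all ingroup taxa — unites the whole ingroup.
Only Rhizeus, Rhizion, and Zyginus show the derived state '+' for IV, supporting them as a clade.
V: derived state '+' in Rhizeus and Rhizion only — synapomorphy for {Rhizeus, Rhizion}.
Most parsimonious ingroup topology: (((Rhizion,Rhizeus),Zyginus),Pachyyx).
Rhizion and Rhizeus form a cherry on this tree, so they are sister taxa.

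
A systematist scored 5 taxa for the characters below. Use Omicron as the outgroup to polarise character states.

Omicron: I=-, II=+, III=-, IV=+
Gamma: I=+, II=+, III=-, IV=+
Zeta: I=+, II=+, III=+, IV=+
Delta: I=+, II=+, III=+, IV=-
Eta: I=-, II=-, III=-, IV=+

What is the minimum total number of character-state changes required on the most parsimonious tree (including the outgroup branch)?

4

Character polarity is set by the outgroup: the derived state is whichever differs from the outgroup's state, so for II, IV the derived state is '-', and for the remaining characters it is '+'.
I: derived state '+' in Delta, Gamma, and Zeta only — synapomorphy for {Delta, Gamma, Zeta}.
II (derived state '-') is unique to Eta (autapomorphy; uninformative for grouping).
Only Delta and Zeta show the derived state '+' for III, supporting them as a clade.
IV: derived state '-' in Delta only — an autapomorphy, so it tells us nothing about relationships among taxa.
Most parsimonious ingroup topology: ((Gamma,(Zeta,Delta)),Eta).
Changes per character on this tree: I: 1; II: 1; III: 1; IV: 1.
Total = 4.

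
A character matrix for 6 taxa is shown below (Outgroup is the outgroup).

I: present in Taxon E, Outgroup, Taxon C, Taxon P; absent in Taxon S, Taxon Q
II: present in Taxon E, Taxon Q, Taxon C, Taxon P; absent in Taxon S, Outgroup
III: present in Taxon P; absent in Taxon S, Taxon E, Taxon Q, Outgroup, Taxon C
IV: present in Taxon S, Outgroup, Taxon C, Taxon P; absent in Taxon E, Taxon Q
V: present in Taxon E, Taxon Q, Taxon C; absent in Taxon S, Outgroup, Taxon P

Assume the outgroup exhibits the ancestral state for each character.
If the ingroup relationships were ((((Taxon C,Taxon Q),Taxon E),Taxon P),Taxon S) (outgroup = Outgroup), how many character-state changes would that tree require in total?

7

Map each character onto ((((Taxon C,Taxon Q),Taxon E),Taxon P),Taxon S) (rooted by Outgroup) and count the minimum state changes it requires (Fitch parsimony):
I: 2; II: 1; III: 1; IV: 2; V: 1.
Total tree length = 7.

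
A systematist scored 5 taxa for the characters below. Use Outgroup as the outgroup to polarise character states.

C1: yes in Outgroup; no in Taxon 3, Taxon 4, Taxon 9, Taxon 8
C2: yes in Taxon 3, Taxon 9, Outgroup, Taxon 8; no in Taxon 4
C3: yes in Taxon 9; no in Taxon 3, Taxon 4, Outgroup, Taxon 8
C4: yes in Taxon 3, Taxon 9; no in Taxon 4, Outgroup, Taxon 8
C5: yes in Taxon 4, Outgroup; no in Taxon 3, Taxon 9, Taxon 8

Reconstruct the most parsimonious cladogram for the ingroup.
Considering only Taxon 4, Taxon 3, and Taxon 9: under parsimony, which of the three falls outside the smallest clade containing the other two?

Character polarity is set by the outgroup: the derived state is whichever differs from the outgroup's state, so for C1, C2, C5 the derived state is 'no', and for the remaining characters it is 'yes'.
C1 (derived state 'no') is shared by all ingroup taxa — unites the whole ingroup.
C2: derived state 'no' in Taxon 4 only — an autapomorphy, so it tells us nothing about relationships among taxa.
C3 (derived state 'yes') is unique to Taxon 9 (autapomorphy; uninformative for grouping).
Only Taxon 3 and Taxon 9 show the derived state 'yes' for C4, supporting them as a clade.
Only Taxon 3, Taxon 8, and Taxon 9 show the derived state 'no' for C5, supporting them as a clade.
Most parsimonious ingroup topology: ((Taxon 8,(Taxon 3,Taxon 9)),Taxon 4).
Taxon 9 and Taxon 3 share a more recent common ancestor with each other than either does with Taxon 4, so Taxon 4 is the least closely related of the three.

Taxon 4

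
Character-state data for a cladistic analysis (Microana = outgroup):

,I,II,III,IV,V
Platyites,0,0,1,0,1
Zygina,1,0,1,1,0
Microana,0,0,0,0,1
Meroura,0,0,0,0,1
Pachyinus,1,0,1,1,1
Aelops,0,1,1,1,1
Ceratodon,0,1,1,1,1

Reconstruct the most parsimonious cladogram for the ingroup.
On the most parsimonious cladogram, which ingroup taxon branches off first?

Meroura

Character polarity is set by the outgroup: the derived state is whichever differs from the outgroup's state, so for V the derived state is '0', and for the remaining characters it is '1'.
I (derived state '1') is shared by Pachyinus and Zygina — a synapomorphy uniting that clade.
II (derived state '1') is shared by Aelops and Ceratodon — a synapomorphy uniting that clade.
III: derived state '1' in Aelops, Ceratodon, Pachyinus, Platyites, and Zygina only — synapomorphy for {Aelops, Ceratodon, Pachyinus, Platyites, Zygina}.
IV: derived state '1' in Aelops, Ceratodon, Pachyinus, and Zygina only — synapomorphy for {Aelops, Ceratodon, Pachyinus, Zygina}.
V (derived state '0') is unique to Zygina (autapomorphy; uninformative for grouping).
Most parsimonious ingroup topology: ((((Zygina,Pachyinus),(Aelops,Ceratodon)),Platyites),Meroura).
Meroura is sister to the clade containing all other ingroup taxa, so it is the earliest-diverging (most basal) ingroup lineage.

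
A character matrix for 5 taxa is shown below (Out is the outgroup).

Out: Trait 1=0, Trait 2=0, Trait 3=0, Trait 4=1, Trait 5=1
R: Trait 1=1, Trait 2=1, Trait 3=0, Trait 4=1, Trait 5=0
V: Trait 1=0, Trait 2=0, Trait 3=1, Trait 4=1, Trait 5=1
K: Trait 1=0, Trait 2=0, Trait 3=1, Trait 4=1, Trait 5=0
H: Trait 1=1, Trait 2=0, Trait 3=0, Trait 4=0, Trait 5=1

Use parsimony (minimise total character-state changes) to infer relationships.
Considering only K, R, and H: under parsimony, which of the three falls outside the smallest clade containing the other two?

K

Character polarity is set by the outgroup: the derived state is whichever differs from the outgroup's state, so for Trait 4, Trait 5 the derived state is '0', and for the remaining characters it is '1'.
Trait 1 (derived state '1') is shared by H and R — a synapomorphy uniting that clade.
Trait 2 (derived state '1') is unique to R (autapomorphy; uninformative for grouping).
Only K and V show the derived state '1' for Trait 3, supporting them as a clade.
Trait 4 (derived state '0') is unique to H (autapomorphy; uninformative for grouping).
Trait 5 groups K and R, which is incompatible with the clades supported by the remaining characters; treating it as convergent (homoplasy) costs fewer steps than any alternative tree.
Most parsimonious ingroup topology: ((R,H),(K,V)).
H and R share a more recent common ancestor with each other than either does with K, so K is the least closely related of the three.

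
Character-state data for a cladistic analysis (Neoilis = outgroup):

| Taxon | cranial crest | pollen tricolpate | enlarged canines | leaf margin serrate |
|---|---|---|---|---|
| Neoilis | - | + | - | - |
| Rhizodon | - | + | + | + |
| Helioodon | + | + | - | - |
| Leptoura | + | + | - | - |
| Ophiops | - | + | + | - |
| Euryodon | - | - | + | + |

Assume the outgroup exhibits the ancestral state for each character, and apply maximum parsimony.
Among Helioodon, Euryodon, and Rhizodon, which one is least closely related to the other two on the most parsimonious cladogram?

Character polarity is set by the outgroup: the derived state is whichever differs from the outgroup's state, so for pollen tricolpate the derived state is '-', and for the remaining characters it is '+'.
cranial crest: derived state '+' in Helioodon and Leptoura only — synapomorphy for {Helioodon, Leptoura}.
pollen tricolpate (derived state '-') is unique to Euryodon (autapomorphy; uninformative for grouping).
Only Euryodon, Ophiops, and Rhizodon show the derived state '+' for enlarged canines, supporting them as a clade.
Only Euryodon and Rhizodon show the derived state '+' for leaf margin serrate, supporting them as a clade.
Most parsimonious ingroup topology: (((Rhizodon,Euryodon),Ophiops),(Helioodon,Leptoura)).
Euryodon and Rhizodon share a more recent common ancestor with each other than either does with Helioodon, so Helioodon is the least closely related of the three.

Helioodon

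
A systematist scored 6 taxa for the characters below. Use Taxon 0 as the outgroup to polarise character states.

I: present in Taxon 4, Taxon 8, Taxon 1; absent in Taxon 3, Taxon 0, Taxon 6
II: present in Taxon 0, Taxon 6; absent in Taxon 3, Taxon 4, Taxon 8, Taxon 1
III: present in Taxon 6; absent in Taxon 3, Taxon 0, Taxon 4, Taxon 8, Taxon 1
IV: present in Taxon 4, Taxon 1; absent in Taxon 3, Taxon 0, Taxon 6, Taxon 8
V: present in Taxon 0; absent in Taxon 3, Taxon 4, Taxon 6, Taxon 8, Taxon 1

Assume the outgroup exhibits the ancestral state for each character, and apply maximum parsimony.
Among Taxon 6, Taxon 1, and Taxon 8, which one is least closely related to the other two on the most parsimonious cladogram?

Character polarity is set by the outgroup: the derived state is whichever differs from the outgroup's state, so for II, V the derived state is 'absent', and for the remaining characters it is 'present'.
Only Taxon 1, Taxon 4, and Taxon 8 show the derived state 'present' for I, supporting them as a clade.
Only Taxon 1, Taxon 3, Taxon 4, and Taxon 8 show the derived state 'absent' for II, supporting them as a clade.
III (derived state 'present') is unique to Taxon 6 (autapomorphy; uninformative for grouping).
IV: derived state 'present' in Taxon 1 and Taxon 4 only — synapomorphy for {Taxon 1, Taxon 4}.
V (derived state 'absent') is shared by all ingroup taxa — unites the whole ingroup.
Most parsimonious ingroup topology: (Taxon 6,(Taxon 3,((Taxon 1,Taxon 4),Taxon 8))).
Taxon 8 and Taxon 1 share a more recent common ancestor with each other than either does with Taxon 6, so Taxon 6 is the least closely related of the three.

Taxon 6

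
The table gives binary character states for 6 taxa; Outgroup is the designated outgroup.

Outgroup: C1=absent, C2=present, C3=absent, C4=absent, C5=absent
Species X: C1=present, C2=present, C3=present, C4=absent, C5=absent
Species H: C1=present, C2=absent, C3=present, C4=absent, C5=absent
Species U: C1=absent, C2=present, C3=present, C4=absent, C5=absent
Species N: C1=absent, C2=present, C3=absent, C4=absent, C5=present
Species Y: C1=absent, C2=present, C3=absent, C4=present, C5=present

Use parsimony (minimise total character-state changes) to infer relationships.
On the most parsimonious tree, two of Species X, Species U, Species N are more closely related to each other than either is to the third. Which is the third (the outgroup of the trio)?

Character polarity is set by the outgroup: the derived state is whichever differs from the outgroup's state, so for C2 the derived state is 'absent', and for the remaining characters it is 'present'.
C1: derived state 'present' in Species H and Species X only — synapomorphy for {Species H, Species X}.
C2: derived state 'absent' in Species H only — an autapomorphy, so it tells us nothing about relationships among taxa.
C3: derived state 'present' in Species H, Species U, and Species X only — synapomorphy for {Species H, Species U, Species X}.
C4 (derived state 'present') is unique to Species Y (autapomorphy; uninformative for grouping).
C5: derived state 'present' in Species N and Species Y only — synapomorphy for {Species N, Species Y}.
Most parsimonious ingroup topology: (((Species X,Species H),Species U),(Species N,Species Y)).
Species U and Species X share a more recent common ancestor with each other than either does with Species N, so Species N is the least closely related of the three.

Species N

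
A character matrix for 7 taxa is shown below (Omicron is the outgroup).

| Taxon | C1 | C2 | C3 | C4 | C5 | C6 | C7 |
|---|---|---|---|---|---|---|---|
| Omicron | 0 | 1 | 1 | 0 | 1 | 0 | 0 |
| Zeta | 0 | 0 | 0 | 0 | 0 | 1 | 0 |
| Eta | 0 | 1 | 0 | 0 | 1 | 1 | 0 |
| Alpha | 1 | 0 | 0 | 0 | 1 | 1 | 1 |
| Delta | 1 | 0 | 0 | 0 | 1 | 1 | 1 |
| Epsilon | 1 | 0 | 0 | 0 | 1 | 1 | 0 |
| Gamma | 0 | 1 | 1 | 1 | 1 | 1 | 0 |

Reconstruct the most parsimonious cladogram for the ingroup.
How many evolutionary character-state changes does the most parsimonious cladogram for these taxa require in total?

7

Character polarity is set by the outgroup: the derived state is whichever differs from the outgroup's state, so for C2, C3, C5 the derived state is '0', and for the remaining characters it is '1'.
C1: derived state '1' in Alpha, Delta, and Epsilon only — synapomorphy for {Alpha, Delta, Epsilon}.
C2: derived state '0' in Alpha, Delta, Epsilon, and Zeta only — synapomorphy for {Alpha, Delta, Epsilon, Zeta}.
C3 (derived state '0') is shared by Alpha, Delta, Epsilon, Eta, and Zeta — a synapomorphy uniting that clade.
C4 (derived state '1') is unique to Gamma (autapomorphy; uninformative for grouping).
C5 (derived state '0') is unique to Zeta (autapomorphy; uninformative for grouping).
All ingroup taxa share the derived state '1' for C6; it defines the ingroup but does not resolve relationships within it.
C7 (derived state '1') is shared by Alpha and Delta — a synapomorphy uniting that clade.
Most parsimonious ingroup topology: (((Zeta,((Alpha,Delta),Epsilon)),Eta),Gamma).
Changes per character on this tree: C1: 1; C2: 1; C3: 1; C4: 1; C5: 1; C6: 1; C7: 1.
Total = 7.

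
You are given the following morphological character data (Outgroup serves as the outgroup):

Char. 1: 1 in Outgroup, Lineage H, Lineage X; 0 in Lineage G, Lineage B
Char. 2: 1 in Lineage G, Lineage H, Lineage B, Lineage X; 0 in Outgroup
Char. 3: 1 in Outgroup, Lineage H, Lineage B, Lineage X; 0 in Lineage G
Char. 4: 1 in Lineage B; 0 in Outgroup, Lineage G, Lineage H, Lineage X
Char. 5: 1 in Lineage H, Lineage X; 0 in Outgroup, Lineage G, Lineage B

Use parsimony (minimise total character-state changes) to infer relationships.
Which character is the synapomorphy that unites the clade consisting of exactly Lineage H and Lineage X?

Char. 5

Character polarity is set by the outgroup: the derived state is whichever differs from the outgroup's state, so for Char. 1, Char. 3 the derived state is '0', and for the remaining characters it is '1'.
Only Lineage B and Lineage G show the derived state '0' for Char. 1, supporting them as a clade.
Char. 2 (derived state '1') is shared by all ingroup taxa — unites the whole ingroup.
Char. 3 (derived state '0') is unique to Lineage G (autapomorphy; uninformative for grouping).
Char. 4 (derived state '1') is unique to Lineage B (autapomorphy; uninformative for grouping).
Char. 5 (derived state '1') is shared by Lineage H and Lineage X — a synapomorphy uniting that clade.
Most parsimonious ingroup topology: ((Lineage G,Lineage B),(Lineage H,Lineage X)).
The clade {Lineage H, Lineage X} is supported by Char. 5: its derived state '1' occurs in exactly those taxa and in no other taxon (including the outgroup).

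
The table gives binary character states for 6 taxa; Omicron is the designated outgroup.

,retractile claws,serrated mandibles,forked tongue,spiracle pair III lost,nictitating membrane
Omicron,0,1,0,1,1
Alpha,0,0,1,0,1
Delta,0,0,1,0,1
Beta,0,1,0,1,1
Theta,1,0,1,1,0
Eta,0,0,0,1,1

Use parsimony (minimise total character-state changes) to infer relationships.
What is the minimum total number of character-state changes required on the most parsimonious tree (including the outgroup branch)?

5

Character polarity is set by the outgroup: the derived state is whichever differs from the outgroup's state, so for serrated mandibles, spiracle pair III lost, nictitating membrane the derived state is '0', and for the remaining characters it is '1'.
retractile claws (derived state '1') is unique to Theta (autapomorphy; uninformative for grouping).
Only Alpha, Delta, Eta, and Theta show the derived state '0' for serrated mandibles, supporting them as a clade.
forked tongue: derived state '1' in Alpha, Delta, and Theta only — synapomorphy for {Alpha, Delta, Theta}.
spiracle pair III lost (derived state '0') is shared by Alpha and Delta — a synapomorphy uniting that clade.
nictitating membrane: derived state '0' in Theta only — an autapomorphy, so it tells us nothing about relationships among taxa.
Most parsimonious ingroup topology: ((((Alpha,Delta),Theta),Eta),Beta).
Changes per character on this tree: retractile claws: 1; serrated mandibles: 1; forked tongue: 1; spiracle pair III lost: 1; nictitating membrane: 1.
Total = 5.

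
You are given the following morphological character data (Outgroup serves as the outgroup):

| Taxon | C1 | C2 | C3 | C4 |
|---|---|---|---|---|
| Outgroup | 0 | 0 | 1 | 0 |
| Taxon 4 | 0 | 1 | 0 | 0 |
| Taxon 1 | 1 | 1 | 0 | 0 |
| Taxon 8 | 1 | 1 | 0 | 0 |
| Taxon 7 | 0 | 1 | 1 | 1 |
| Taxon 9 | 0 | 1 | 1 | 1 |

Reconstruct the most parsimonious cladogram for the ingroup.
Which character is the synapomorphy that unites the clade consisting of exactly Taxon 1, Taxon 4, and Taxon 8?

Character polarity is set by the outgroup: the derived state is whichever differs from the outgroup's state, so for C3 the derived state is '0', and for the remaining characters it is '1'.
C1 (derived state '1') is shared by Taxon 1 and Taxon 8 — a synapomorphy uniting that clade.
All ingroup taxa share the derived state '1' for C2; it defines the ingroup but does not resolve relationships within it.
Only Taxon 1, Taxon 4, and Taxon 8 show the derived state '0' for C3, supporting them as a clade.
Only Taxon 7 and Taxon 9 show the derived state '1' for C4, supporting them as a clade.
Most parsimonious ingroup topology: ((Taxon 4,(Taxon 1,Taxon 8)),(Taxon 7,Taxon 9)).
The clade {Taxon 1, Taxon 4, Taxon 8} is supported by C3: its derived state '0' occurs in exactly those taxa and in no other taxon (including the outgroup).

C3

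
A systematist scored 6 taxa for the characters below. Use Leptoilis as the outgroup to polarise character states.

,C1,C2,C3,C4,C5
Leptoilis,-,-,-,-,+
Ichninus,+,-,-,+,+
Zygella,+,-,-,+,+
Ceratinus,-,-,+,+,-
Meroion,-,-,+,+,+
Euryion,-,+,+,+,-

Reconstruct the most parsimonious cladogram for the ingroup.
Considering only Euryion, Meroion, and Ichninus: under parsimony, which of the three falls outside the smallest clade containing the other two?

Character polarity is set by the outgroup: the derived state is whichever differs from the outgroup's state, so for C5 the derived state is '-', and for the remaining characters it is '+'.
Only Ichninus and Zygella show the derived state '+' for C1, supporting them as a clade.
C2 (derived state '+') is unique to Euryion (autapomorphy; uninformative for grouping).
C3: derived state '+' in Ceratinus, Euryion, and Meroion only — synapomorphy for {Ceratinus, Euryion, Meroion}.
C4 (derived state '+') is shared by all ingroup taxa — unites the whole ingroup.
C5: derived state '-' in Ceratinus and Euryion only — synapomorphy for {Ceratinus, Euryion}.
Most parsimonious ingroup topology: ((Ichninus,Zygella),((Ceratinus,Euryion),Meroion)).
Euryion and Meroion share a more recent common ancestor with each other than either does with Ichninus, so Ichninus is the least closely related of the three.

Ichninus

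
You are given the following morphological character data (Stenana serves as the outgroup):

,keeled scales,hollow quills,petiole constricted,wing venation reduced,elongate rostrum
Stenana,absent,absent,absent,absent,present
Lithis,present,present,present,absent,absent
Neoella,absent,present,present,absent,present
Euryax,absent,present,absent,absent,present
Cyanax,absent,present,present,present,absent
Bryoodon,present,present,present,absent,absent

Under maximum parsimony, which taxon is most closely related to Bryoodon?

Character polarity is set by the outgroup: the derived state is whichever differs from the outgroup's state, so for elongate rostrum the derived state is 'absent', and for the remaining characters it is 'present'.
keeled scales: derived state 'present' in Bryoodon and Lithis only — synapomorphy for {Bryoodon, Lithis}.
All ingroup taxa share the derived state 'present' for hollow quills; it defines the ingroup but does not resolve relationships within it.
petiole constricted (derived state 'present') is shared by Bryoodon, Cyanax, Lithis, and Neoella — a synapomorphy uniting that clade.
wing venation reduced: derived state 'present' in Cyanax only — an autapomorphy, so it tells us nothing about relationships among taxa.
elongate rostrum: derived state 'absent' in Bryoodon, Cyanax, and Lithis only — synapomorphy for {Bryoodon, Cyanax, Lithis}.
Most parsimonious ingroup topology: ((((Lithis,Bryoodon),Cyanax),Neoella),Euryax).
Bryoodon and Lithis form a cherry on this tree, so they are sister taxa.

Lithis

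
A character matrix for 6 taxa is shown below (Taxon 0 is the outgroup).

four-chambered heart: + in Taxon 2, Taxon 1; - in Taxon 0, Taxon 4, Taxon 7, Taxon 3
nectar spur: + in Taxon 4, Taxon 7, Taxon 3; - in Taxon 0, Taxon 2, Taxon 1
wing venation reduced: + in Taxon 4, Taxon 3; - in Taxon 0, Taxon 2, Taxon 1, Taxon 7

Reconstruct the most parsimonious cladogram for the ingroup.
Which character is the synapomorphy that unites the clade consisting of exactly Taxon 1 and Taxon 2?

four-chambered heart

The outgroup has state '-' for every character, so '+' is the derived state throughout.
four-chambered heart (derived state '+') is shared by Taxon 1 and Taxon 2 — a synapomorphy uniting that clade.
Only Taxon 3, Taxon 4, and Taxon 7 show the derived state '+' for nectar spur, supporting them as a clade.
wing venation reduced: derived state '+' in Taxon 3 and Taxon 4 only — synapomorphy for {Taxon 3, Taxon 4}.
Most parsimonious ingroup topology: (((Taxon 4,Taxon 3),Taxon 7),(Taxon 2,Taxon 1)).
The clade {Taxon 1, Taxon 2} is supported by four-chambered heart: its derived state '+' occurs in exactly those taxa and in no other taxon (including the outgroup).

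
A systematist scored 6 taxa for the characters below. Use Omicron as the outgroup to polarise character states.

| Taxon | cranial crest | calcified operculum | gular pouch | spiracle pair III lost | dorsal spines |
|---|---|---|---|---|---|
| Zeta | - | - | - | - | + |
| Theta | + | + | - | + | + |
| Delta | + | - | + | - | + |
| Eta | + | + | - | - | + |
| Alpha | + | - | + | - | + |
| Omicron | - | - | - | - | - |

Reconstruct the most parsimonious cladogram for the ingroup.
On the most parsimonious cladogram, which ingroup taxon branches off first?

The outgroup has state '-' for every character, so '+' is the derived state throughout.
cranial crest (derived state '+') is shared by Alpha, Delta, Eta, and Theta — a synapomorphy uniting that clade.
Only Eta and Theta show the derived state '+' for calcified operculum, supporting them as a clade.
gular pouch (derived state '+') is shared by Alpha and Delta — a synapomorphy uniting that clade.
spiracle pair III lost (derived state '+') is unique to Theta (autapomorphy; uninformative for grouping).
dorsal spines (derived state '+') is shared by all ingroup taxa — unites the whole ingroup.
Most parsimonious ingroup topology: (((Delta,Alpha),(Eta,Theta)),Zeta).
Zeta is sister to the clade containing all other ingroup taxa, so it is the earliest-diverging (most basal) ingroup lineage.

Zeta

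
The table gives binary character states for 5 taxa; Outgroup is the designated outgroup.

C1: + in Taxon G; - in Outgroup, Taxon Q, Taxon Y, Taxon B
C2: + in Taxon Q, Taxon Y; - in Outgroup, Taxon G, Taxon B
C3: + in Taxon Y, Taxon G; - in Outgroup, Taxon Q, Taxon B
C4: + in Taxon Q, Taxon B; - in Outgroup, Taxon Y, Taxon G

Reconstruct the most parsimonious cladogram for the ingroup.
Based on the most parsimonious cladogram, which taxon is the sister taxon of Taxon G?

The outgroup has state '-' for every character, so '+' is the derived state throughout.
C1: derived state '+' in Taxon G only — an autapomorphy, so it tells us nothing about relationships among taxa.
C2 groups Taxon Q and Taxon Y, which is incompatible with the clades supported by the remaining characters; treating it as convergent (homoplasy) costs fewer steps than any alternative tree.
C3 (derived state '+') is shared by Taxon G and Taxon Y — a synapomorphy uniting that clade.
C4: derived state '+' in Taxon B and Taxon Q only — synapomorphy for {Taxon B, Taxon Q}.
Most parsimonious ingroup topology: ((Taxon Q,Taxon B),(Taxon Y,Taxon G)).
Taxon G and Taxon Y form a cherry on this tree, so they are sister taxa.

Taxon Y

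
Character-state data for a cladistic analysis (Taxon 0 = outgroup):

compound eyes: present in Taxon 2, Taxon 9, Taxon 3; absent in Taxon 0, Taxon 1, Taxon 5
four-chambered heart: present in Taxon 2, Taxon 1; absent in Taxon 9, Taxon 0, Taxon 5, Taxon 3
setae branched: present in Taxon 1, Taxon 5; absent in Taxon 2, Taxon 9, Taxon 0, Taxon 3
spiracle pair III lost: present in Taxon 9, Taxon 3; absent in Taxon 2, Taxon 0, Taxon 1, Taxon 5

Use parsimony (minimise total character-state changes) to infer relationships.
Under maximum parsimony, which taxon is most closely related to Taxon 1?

Taxon 5

The outgroup has state 'absent' for every character, so 'present' is the derived state throughout.
Only Taxon 2, Taxon 3, and Taxon 9 show the derived state 'present' for compound eyes, supporting them as a clade.
four-chambered heart (state 'present') occurs in Taxon 1 and Taxon 2 but conflicts with the nesting implied by the other characters — most parsimoniously interpreted as homoplasy.
setae branched (derived state 'present') is shared by Taxon 1 and Taxon 5 — a synapomorphy uniting that clade.
Only Taxon 3 and Taxon 9 show the derived state 'present' for spiracle pair III lost, supporting them as a clade.
Most parsimonious ingroup topology: (((Taxon 9,Taxon 3),Taxon 2),(Taxon 1,Taxon 5)).
Taxon 1 and Taxon 5 form a cherry on this tree, so they are sister taxa.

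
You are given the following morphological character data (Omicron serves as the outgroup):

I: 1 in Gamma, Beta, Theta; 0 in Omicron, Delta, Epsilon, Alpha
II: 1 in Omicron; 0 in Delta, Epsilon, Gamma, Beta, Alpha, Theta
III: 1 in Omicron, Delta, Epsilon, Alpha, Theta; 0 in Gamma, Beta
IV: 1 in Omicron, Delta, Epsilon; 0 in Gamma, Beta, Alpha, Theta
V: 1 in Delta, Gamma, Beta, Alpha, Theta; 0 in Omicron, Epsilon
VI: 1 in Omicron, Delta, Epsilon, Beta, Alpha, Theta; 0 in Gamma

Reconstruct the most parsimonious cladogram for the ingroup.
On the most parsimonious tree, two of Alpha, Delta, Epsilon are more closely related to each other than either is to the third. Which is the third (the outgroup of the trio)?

Epsilon

Character polarity is set by the outgroup: the derived state is whichever differs from the outgroup's state, so for II, III, IV, VI the derived state is '0', and for the remaining characters it is '1'.
Only Beta, Gamma, and Theta show the derived state '1' for I, supporting them as a clade.
All ingroup taxa share the derived state '0' for II; it defines the ingroup but does not resolve relationships within it.
Only Beta and Gamma show the derived state '0' for III, supporting them as a clade.
Only Alpha, Beta, Gamma, and Theta show the derived state '0' for IV, supporting them as a clade.
V: derived state '1' in Alpha, Beta, Delta, Gamma, and Theta only — synapomorphy for {Alpha, Beta, Delta, Gamma, Theta}.
VI: derived state '0' in Gamma only — an autapomorphy, so it tells us nothing about relationships among taxa.
Most parsimonious ingroup topology: ((Delta,(((Gamma,Beta),Theta),Alpha)),Epsilon).
Delta and Alpha share a more recent common ancestor with each other than either does with Epsilon, so Epsilon is the least closely related of the three.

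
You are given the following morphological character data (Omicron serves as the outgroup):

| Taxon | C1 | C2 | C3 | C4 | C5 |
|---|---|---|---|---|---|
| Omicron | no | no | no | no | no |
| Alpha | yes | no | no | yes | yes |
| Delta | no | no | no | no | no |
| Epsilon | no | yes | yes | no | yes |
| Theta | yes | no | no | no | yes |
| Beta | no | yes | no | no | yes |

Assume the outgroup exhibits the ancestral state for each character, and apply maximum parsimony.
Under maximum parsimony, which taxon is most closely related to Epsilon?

Beta

The outgroup has state 'no' for every character, so 'yes' is the derived state throughout.
C1: derived state 'yes' in Alpha and Theta only — synapomorphy for {Alpha, Theta}.
Only Beta and Epsilon show the derived state 'yes' for C2, supporting them as a clade.
C3: derived state 'yes' in Epsilon only — an autapomorphy, so it tells us nothing about relationships among taxa.
C4 (derived state 'yes') is unique to Alpha (autapomorphy; uninformative for grouping).
Only Alpha, Beta, Epsilon, and Theta show the derived state 'yes' for C5, supporting them as a clade.
Most parsimonious ingroup topology: (((Alpha,Theta),(Epsilon,Beta)),Delta).
Epsilon and Beta form a cherry on this tree, so they are sister taxa.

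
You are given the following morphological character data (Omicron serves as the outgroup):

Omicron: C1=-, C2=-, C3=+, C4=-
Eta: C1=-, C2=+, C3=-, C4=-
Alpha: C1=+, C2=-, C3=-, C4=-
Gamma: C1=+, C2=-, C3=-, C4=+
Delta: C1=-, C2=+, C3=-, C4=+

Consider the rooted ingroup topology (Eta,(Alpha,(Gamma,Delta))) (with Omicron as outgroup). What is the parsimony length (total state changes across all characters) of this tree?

6

Map each character onto (Eta,(Alpha,(Gamma,Delta))) (rooted by Omicron) and count the minimum state changes it requires (Fitch parsimony):
C1: 2; C2: 2; C3: 1; C4: 1.
Total tree length = 6.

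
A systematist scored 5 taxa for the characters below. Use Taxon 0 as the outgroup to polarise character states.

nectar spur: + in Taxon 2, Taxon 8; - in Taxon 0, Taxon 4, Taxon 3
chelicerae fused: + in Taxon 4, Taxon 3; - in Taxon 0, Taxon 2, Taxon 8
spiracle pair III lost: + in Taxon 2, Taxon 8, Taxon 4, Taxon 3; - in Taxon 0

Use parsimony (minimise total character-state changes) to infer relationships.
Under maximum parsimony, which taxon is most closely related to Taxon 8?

Taxon 2

The outgroup has state '-' for every character, so '+' is the derived state throughout.
Only Taxon 2 and Taxon 8 show the derived state '+' for nectar spur, supporting them as a clade.
chelicerae fused (derived state '+') is shared by Taxon 3 and Taxon 4 — a synapomorphy uniting that clade.
spiracle pair III lost (derived state '+') is shared by all ingroup taxa — unites the whole ingroup.
Most parsimonious ingroup topology: ((Taxon 2,Taxon 8),(Taxon 4,Taxon 3)).
Taxon 8 and Taxon 2 form a cherry on this tree, so they are sister taxa.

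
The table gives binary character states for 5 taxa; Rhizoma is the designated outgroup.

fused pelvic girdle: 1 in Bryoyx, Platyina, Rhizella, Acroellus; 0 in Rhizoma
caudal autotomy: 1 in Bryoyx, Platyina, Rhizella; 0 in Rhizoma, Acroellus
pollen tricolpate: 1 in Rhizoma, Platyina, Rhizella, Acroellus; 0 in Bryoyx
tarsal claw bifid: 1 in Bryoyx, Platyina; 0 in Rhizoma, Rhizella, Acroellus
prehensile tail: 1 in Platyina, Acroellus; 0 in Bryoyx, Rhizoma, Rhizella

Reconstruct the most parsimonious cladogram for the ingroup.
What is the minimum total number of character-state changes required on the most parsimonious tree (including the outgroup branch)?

6

Character polarity is set by the outgroup: the derived state is whichever differs from the outgroup's state, so for pollen tricolpate the derived state is '0', and for the remaining characters it is '1'.
All ingroup taxa share the derived state '1' for fused pelvic girdle; it defines the ingroup but does not resolve relationships within it.
Only Bryoyx, Platyina, and Rhizella show the derived state '1' for caudal autotomy, supporting them as a clade.
pollen tricolpate: derived state '0' in Bryoyx only — an autapomorphy, so it tells us nothing about relationships among taxa.
tarsal claw bifid: derived state '1' in Bryoyx and Platyina only — synapomorphy for {Bryoyx, Platyina}.
prehensile tail (state '1') occurs in Acroellus and Platyina but conflicts with the nesting implied by the other characters — most parsimoniously interpreted as homoplasy.
Most parsimonious ingroup topology: (((Platyina,Bryoyx),Rhizella),Acroellus).
Changes per character on this tree: fused pelvic girdle: 1; caudal autotomy: 1; pollen tricolpate: 1; tarsal claw bifid: 1; prehensile tail: 2.
Total = 6.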